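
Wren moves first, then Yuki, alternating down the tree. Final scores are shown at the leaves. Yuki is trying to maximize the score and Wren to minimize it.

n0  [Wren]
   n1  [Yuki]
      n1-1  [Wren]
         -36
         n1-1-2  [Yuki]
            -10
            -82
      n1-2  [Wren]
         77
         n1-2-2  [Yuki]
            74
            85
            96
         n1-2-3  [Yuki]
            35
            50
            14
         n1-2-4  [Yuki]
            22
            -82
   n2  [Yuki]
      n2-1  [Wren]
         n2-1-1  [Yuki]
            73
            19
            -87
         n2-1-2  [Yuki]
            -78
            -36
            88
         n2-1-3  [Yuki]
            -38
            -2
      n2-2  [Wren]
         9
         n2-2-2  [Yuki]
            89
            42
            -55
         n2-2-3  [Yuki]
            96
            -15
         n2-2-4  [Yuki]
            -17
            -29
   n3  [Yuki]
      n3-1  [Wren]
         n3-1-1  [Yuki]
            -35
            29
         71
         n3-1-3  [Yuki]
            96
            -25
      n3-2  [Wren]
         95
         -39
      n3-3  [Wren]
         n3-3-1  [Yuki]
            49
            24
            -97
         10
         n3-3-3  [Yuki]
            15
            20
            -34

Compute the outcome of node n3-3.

10

n3-3-1 (Yuki): max(49, 24, -97) = 49
n3-3-3 (Yuki): max(15, 20, -34) = 20
n3-3 (Wren): min(49, 10, 20) = 10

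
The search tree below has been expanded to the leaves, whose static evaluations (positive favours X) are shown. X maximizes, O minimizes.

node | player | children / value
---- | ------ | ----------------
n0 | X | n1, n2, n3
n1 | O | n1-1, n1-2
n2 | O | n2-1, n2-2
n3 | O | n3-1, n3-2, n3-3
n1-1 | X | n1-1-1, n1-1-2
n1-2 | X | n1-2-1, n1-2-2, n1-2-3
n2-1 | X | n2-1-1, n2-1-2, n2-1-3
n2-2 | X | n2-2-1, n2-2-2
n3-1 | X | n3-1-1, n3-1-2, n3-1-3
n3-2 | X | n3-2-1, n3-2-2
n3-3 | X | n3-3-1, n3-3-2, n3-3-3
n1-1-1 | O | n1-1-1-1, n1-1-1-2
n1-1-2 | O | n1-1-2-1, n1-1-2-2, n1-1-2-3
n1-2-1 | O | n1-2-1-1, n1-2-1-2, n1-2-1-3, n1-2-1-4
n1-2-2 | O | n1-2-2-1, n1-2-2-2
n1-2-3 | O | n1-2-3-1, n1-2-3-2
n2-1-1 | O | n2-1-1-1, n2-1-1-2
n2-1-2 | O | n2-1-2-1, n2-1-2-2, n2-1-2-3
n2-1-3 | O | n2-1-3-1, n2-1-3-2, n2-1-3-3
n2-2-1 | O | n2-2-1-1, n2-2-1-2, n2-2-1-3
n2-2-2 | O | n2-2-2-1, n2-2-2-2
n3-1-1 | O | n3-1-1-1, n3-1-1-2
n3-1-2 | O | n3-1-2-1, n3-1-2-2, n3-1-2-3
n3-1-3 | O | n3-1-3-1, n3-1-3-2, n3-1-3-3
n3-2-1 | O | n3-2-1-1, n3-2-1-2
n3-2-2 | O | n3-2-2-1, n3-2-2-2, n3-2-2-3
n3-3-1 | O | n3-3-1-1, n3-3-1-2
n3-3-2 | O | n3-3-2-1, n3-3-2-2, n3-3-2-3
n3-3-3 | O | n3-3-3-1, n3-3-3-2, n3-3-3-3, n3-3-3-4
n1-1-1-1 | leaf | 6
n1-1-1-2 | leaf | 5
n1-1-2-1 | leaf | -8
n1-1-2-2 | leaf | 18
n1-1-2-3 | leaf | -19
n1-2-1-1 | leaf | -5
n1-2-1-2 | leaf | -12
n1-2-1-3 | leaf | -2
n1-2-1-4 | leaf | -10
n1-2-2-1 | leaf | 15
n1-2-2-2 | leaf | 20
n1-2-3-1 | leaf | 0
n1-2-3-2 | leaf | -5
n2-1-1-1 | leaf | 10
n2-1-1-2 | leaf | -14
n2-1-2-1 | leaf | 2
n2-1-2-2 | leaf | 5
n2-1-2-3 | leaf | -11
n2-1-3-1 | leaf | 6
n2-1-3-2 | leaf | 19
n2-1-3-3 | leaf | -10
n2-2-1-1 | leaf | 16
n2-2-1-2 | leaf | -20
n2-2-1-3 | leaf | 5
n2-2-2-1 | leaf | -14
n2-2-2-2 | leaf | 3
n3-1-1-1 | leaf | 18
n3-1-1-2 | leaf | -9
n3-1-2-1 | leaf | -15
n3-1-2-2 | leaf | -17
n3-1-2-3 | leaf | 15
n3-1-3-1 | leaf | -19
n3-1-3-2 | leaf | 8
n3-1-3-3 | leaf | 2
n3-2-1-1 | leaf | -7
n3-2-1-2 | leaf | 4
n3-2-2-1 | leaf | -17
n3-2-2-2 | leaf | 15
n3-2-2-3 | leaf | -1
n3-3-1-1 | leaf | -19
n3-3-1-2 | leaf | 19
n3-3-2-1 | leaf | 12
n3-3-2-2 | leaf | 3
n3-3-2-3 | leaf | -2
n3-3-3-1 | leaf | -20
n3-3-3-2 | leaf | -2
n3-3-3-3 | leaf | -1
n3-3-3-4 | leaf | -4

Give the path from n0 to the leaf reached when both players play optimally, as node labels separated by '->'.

n0 -> n1 -> n1-1 -> n1-1-1 -> n1-1-1-2

n1-1-1 (O): min(6, 5) = 5
n1-1-2 (O): min(-8, 18, -19) = -19
n1-1 (X): max(5, -19) = 5
n1-2-1 (O): min(-5, -12, -2, -10) = -12
n1-2-2 (O): min(15, 20) = 15
n1-2-3 (O): min(0, -5) = -5
n1-2 (X): max(-12, 15, -5) = 15
n1 (O): min(5, 15) = 5
n2-1-1 (O): min(10, -14) = -14
n2-1-2 (O): min(2, 5, -11) = -11
n2-1-3 (O): min(6, 19, -10) = -10
n2-1 (X): max(-14, -11, -10) = -10
n2-2-1 (O): min(16, -20, 5) = -20
n2-2-2 (O): min(-14, 3) = -14
n2-2 (X): max(-20, -14) = -14
n2 (O): min(-10, -14) = -14
n3-1-1 (O): min(18, -9) = -9
n3-1-2 (O): min(-15, -17, 15) = -17
n3-1-3 (O): min(-19, 8, 2) = -19
n3-1 (X): max(-9, -17, -19) = -9
n3-2-1 (O): min(-7, 4) = -7
n3-2-2 (O): min(-17, 15, -1) = -17
n3-2 (X): max(-7, -17) = -7
n3-3-1 (O): min(-19, 19) = -19
n3-3-2 (O): min(12, 3, -2) = -2
n3-3-3 (O): min(-20, -2, -1, -4) = -20
n3-3 (X): max(-19, -2, -20) = -2
n3 (O): min(-9, -7, -2) = -9
n0 (X): max(5, -14, -9) = 5
At n0, X picks n1 (highest: 5).
At n1, O picks n1-1 (lowest: 5).
At n1-1, X picks n1-1-1 (highest: 5).
At n1-1-1, O picks n1-1-1-2 (lowest: 5).
Terminal value 5.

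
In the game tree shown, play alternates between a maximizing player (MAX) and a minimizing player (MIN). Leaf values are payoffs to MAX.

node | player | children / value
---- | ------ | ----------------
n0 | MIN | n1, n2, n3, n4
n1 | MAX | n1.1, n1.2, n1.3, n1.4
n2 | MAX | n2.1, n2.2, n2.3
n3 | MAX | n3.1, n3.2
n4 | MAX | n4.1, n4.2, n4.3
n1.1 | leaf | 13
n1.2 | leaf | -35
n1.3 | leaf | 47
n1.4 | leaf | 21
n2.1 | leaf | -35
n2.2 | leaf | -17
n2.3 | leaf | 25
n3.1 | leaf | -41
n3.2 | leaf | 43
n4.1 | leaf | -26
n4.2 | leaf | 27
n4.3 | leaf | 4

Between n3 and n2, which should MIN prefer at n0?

n3 (MAX): max(-41, 43) = 43
n2 (MAX): max(-35, -17, 25) = 25
MIN prefers the lower value; n3=43, n2=25. n2 is better since 25 < 43.

n2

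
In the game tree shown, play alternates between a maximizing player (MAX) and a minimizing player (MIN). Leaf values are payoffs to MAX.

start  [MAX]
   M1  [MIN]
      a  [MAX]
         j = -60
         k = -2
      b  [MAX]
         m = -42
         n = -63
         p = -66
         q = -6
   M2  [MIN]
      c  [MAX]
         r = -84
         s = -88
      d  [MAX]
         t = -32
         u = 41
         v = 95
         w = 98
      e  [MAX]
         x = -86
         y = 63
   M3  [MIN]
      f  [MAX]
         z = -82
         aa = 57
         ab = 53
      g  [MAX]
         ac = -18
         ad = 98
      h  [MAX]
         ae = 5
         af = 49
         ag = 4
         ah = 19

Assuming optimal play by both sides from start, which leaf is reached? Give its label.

a (MAX): max(-60, -2) = -2
b (MAX): max(-42, -63, -66, -6) = -6
M1 (MIN): min(-2, -6) = -6
c (MAX): max(-84, -88) = -84
d (MAX): max(-32, 41, 95, 98) = 98
e (MAX): max(-86, 63) = 63
M2 (MIN): min(-84, 98, 63) = -84
f (MAX): max(-82, 57, 53) = 57
g (MAX): max(-18, 98) = 98
h (MAX): max(5, 49, 4, 19) = 49
M3 (MIN): min(57, 98, 49) = 49
start (MAX): max(-6, -84, 49) = 49
At start, MAX picks M3 (highest: 49).
At M3, MIN picks h (lowest: 49).
At h, MAX picks af (highest: 49).
Terminal value 49.

af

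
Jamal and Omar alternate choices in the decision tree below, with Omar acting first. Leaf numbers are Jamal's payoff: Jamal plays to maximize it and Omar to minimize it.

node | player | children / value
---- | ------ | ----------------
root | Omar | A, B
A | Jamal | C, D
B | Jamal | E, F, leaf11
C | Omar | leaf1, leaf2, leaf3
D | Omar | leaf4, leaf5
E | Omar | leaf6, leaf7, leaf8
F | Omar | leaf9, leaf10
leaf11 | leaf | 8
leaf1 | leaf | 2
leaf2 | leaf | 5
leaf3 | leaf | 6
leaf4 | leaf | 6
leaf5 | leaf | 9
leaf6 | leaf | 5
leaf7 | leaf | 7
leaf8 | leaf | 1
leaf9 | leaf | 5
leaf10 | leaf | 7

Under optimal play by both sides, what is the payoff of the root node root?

6

C (Omar): min(2, 5, 6) = 2
D (Omar): min(6, 9) = 6
A (Jamal): max(2, 6) = 6
E (Omar): min(5, 7, 1) = 1
F (Omar): min(5, 7) = 5
B (Jamal): max(1, 5, 8) = 8
root (Omar): min(6, 8) = 6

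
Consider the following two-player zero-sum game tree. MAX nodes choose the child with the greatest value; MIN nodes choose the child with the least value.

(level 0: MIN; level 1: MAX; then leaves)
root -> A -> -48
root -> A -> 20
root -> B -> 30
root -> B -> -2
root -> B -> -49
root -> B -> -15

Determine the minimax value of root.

20

A (MAX): max(-48, 20) = 20
B (MAX): max(30, -2, -49, -15) = 30
root (MIN): min(20, 30) = 20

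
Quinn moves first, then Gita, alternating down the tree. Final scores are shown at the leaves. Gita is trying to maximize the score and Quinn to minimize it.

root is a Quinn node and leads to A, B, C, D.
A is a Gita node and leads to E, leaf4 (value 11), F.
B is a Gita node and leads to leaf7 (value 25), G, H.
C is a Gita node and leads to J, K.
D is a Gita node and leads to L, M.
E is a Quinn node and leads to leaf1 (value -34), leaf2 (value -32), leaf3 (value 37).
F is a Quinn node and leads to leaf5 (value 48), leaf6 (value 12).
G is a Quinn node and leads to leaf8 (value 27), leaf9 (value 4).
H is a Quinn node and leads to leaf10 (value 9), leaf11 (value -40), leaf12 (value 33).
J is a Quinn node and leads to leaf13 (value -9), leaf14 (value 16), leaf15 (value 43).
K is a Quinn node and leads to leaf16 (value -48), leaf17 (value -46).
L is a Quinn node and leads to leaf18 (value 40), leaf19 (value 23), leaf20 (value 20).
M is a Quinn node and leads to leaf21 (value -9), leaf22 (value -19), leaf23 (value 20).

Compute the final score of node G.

4

G (Quinn): min(27, 4) = 4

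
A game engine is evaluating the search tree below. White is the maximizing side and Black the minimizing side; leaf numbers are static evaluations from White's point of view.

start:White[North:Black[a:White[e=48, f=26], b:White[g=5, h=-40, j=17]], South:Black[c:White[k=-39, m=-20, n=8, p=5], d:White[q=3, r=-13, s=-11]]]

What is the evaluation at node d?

d (White): max(3, -13, -11) = 3

3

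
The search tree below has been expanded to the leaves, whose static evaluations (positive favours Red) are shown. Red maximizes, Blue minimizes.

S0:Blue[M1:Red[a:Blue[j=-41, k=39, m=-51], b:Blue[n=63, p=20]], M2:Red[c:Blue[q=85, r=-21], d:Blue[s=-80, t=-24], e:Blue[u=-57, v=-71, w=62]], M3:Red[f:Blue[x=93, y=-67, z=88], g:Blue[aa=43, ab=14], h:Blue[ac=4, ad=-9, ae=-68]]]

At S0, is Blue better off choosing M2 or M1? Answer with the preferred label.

M2

c (Blue): min(85, -21) = -21
d (Blue): min(-80, -24) = -80
e (Blue): min(-57, -71, 62) = -71
M2 (Red): max(-21, -80, -71) = -21
a (Blue): min(-41, 39, -51) = -51
b (Blue): min(63, 20) = 20
M1 (Red): max(-51, 20) = 20
Blue prefers the lower value; M2=-21, M1=20. M2 is better since -21 < 20.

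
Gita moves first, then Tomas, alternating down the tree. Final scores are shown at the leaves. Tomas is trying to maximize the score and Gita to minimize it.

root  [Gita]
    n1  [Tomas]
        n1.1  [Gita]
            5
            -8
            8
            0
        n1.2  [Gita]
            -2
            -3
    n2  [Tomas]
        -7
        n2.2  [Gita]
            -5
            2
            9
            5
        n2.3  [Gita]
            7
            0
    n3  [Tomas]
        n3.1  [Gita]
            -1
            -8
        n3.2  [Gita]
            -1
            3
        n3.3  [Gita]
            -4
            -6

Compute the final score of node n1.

n1.1 (Gita): min(5, -8, 8, 0) = -8
n1.2 (Gita): min(-2, -3) = -3
n1 (Tomas): max(-8, -3) = -3

-3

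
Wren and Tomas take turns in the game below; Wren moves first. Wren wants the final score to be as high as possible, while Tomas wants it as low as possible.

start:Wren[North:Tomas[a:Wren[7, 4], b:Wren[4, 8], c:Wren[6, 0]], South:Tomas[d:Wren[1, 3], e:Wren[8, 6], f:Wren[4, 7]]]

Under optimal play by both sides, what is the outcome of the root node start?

a (Wren): max(7, 4) = 7
b (Wren): max(4, 8) = 8
c (Wren): max(6, 0) = 6
North (Tomas): min(7, 8, 6) = 6
d (Wren): max(1, 3) = 3
e (Wren): max(8, 6) = 8
f (Wren): max(4, 7) = 7
South (Tomas): min(3, 8, 7) = 3
start (Wren): max(6, 3) = 6

6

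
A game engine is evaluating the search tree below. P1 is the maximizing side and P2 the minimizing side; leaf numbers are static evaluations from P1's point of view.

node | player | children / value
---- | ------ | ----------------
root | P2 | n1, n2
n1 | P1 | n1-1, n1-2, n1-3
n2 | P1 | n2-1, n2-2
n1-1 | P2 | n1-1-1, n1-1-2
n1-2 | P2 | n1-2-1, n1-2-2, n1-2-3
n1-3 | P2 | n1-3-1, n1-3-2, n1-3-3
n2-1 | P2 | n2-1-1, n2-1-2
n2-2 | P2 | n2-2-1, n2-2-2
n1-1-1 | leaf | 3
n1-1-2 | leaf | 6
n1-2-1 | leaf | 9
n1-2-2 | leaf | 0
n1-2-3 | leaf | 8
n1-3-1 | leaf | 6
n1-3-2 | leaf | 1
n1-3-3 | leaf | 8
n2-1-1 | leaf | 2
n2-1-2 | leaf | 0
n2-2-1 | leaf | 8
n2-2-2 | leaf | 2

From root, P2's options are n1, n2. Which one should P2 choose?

n2

n1-1 (P2): min(3, 6) = 3
n1-2 (P2): min(9, 0, 8) = 0
n1-3 (P2): min(6, 1, 8) = 1
n1 (P1): max(3, 0, 1) = 3
n2-1 (P2): min(2, 0) = 0
n2-2 (P2): min(8, 2) = 2
n2 (P1): max(0, 2) = 2
root (P2): min(3, 2) = 2
P2 at root wants the lowest of {n1=3, n2=2}, so chooses n2.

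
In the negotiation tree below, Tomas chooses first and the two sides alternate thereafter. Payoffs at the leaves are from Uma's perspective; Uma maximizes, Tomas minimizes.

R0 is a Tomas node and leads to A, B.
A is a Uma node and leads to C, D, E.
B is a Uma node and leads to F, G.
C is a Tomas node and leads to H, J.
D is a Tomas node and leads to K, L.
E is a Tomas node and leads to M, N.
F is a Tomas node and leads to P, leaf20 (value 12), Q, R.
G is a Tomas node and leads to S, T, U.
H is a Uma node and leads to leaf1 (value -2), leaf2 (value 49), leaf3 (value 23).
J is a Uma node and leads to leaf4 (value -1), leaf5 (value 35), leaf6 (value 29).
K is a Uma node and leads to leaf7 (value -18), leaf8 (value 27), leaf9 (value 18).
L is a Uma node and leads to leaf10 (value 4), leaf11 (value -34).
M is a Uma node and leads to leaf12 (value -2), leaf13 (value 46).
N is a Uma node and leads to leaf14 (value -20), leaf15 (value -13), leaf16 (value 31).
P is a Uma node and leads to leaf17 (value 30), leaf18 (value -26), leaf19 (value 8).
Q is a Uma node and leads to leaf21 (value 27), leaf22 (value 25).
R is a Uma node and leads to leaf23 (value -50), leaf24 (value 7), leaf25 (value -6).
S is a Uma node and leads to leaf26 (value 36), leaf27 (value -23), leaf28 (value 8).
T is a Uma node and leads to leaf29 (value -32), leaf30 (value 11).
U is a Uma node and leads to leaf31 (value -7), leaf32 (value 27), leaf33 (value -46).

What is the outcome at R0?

11

H (Uma): max(-2, 49, 23) = 49
J (Uma): max(-1, 35, 29) = 35
C (Tomas): min(49, 35) = 35
K (Uma): max(-18, 27, 18) = 27
L (Uma): max(4, -34) = 4
D (Tomas): min(27, 4) = 4
M (Uma): max(-2, 46) = 46
N (Uma): max(-20, -13, 31) = 31
E (Tomas): min(46, 31) = 31
A (Uma): max(35, 4, 31) = 35
P (Uma): max(30, -26, 8) = 30
Q (Uma): max(27, 25) = 27
R (Uma): max(-50, 7, -6) = 7
F (Tomas): min(30, 12, 27, 7) = 7
S (Uma): max(36, -23, 8) = 36
T (Uma): max(-32, 11) = 11
U (Uma): max(-7, 27, -46) = 27
G (Tomas): min(36, 11, 27) = 11
B (Uma): max(7, 11) = 11
R0 (Tomas): min(35, 11) = 11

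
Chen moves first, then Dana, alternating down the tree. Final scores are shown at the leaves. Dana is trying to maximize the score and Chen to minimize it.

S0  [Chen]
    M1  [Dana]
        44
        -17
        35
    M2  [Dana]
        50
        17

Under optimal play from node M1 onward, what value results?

M1 (Dana): max(44, -17, 35) = 44

44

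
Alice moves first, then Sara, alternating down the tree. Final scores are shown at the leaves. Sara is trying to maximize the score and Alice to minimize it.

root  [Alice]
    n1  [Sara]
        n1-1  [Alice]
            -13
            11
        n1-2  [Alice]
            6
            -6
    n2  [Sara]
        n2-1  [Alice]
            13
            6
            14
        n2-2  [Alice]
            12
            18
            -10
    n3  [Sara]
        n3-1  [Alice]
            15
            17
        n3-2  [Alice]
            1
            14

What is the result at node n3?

15

n3-1 (Alice): min(15, 17) = 15
n3-2 (Alice): min(1, 14) = 1
n3 (Sara): max(15, 1) = 15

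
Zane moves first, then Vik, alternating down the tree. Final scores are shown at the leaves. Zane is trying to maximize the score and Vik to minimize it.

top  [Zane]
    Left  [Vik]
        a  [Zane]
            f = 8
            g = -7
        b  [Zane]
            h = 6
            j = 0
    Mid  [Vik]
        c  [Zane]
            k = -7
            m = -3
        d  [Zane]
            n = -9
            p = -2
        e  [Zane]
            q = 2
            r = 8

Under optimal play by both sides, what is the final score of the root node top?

6

a (Zane): max(8, -7) = 8
b (Zane): max(6, 0) = 6
Left (Vik): min(8, 6) = 6
c (Zane): max(-7, -3) = -3
d (Zane): max(-9, -2) = -2
e (Zane): max(2, 8) = 8
Mid (Vik): min(-3, -2, 8) = -3
top (Zane): max(6, -3) = 6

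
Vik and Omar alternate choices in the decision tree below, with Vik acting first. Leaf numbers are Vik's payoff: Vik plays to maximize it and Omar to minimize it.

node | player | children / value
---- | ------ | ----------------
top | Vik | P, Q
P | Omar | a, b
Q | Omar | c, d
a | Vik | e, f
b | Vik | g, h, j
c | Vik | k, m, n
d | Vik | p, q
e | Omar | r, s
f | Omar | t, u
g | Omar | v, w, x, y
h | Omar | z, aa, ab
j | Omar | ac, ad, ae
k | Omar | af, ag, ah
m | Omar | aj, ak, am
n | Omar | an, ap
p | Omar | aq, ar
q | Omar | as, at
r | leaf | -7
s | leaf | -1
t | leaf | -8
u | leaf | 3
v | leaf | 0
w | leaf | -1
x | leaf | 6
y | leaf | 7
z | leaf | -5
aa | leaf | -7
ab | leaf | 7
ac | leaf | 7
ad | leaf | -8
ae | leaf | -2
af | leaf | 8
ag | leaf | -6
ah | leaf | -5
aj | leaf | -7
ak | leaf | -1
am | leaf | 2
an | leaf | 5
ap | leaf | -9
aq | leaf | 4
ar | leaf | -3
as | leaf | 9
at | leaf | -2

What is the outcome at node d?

p (Omar): min(4, -3) = -3
q (Omar): min(9, -2) = -2
d (Vik): max(-3, -2) = -2

-2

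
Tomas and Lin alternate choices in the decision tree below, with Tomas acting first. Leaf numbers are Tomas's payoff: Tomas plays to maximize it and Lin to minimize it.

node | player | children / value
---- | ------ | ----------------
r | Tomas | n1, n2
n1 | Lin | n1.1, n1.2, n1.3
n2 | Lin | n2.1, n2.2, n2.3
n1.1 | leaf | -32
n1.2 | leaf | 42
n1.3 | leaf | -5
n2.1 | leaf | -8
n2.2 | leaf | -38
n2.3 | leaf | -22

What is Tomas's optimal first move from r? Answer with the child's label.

n1

n1 (Lin): min(-32, 42, -5) = -32
n2 (Lin): min(-8, -38, -22) = -38
r (Tomas): max(-32, -38) = -32
Tomas at r wants the highest of {n1=-32, n2=-38}, so chooses n1.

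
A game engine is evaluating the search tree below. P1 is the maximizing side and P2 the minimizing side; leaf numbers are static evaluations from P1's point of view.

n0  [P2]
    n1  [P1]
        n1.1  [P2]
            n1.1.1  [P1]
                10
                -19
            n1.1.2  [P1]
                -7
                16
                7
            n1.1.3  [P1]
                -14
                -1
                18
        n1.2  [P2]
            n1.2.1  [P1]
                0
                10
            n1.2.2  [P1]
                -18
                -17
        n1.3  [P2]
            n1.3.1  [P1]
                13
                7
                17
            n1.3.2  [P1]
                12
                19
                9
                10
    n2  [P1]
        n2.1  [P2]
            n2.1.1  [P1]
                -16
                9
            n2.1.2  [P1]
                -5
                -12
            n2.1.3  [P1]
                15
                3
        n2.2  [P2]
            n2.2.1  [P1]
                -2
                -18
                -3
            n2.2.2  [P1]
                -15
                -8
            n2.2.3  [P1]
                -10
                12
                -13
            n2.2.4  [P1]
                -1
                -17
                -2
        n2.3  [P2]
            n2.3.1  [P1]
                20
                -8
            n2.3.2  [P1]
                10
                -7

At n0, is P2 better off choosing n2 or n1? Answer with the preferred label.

n2.1.1 (P1): max(-16, 9) = 9
n2.1.2 (P1): max(-5, -12) = -5
n2.1.3 (P1): max(15, 3) = 15
n2.1 (P2): min(9, -5, 15) = -5
n2.2.1 (P1): max(-2, -18, -3) = -2
n2.2.2 (P1): max(-15, -8) = -8
n2.2.3 (P1): max(-10, 12, -13) = 12
n2.2.4 (P1): max(-1, -17, -2) = -1
n2.2 (P2): min(-2, -8, 12, -1) = -8
n2.3.1 (P1): max(20, -8) = 20
n2.3.2 (P1): max(10, -7) = 10
n2.3 (P2): min(20, 10) = 10
n2 (P1): max(-5, -8, 10) = 10
n1.1.1 (P1): max(10, -19) = 10
n1.1.2 (P1): max(-7, 16, 7) = 16
n1.1.3 (P1): max(-14, -1, 18) = 18
n1.1 (P2): min(10, 16, 18) = 10
n1.2.1 (P1): max(0, 10) = 10
n1.2.2 (P1): max(-18, -17) = -17
n1.2 (P2): min(10, -17) = -17
n1.3.1 (P1): max(13, 7, 17) = 17
n1.3.2 (P1): max(12, 19, 9, 10) = 19
n1.3 (P2): min(17, 19) = 17
n1 (P1): max(10, -17, 17) = 17
P2 prefers the lower value; n2=10, n1=17. n2 is better since 10 < 17.

n2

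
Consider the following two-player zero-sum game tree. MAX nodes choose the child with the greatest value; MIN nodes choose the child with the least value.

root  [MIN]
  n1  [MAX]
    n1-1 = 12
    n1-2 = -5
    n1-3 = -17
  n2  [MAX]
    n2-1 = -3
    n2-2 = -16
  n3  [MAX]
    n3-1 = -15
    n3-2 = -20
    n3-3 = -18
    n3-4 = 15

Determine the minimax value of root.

-3

n1 (MAX): max(12, -5, -17) = 12
n2 (MAX): max(-3, -16) = -3
n3 (MAX): max(-15, -20, -18, 15) = 15
root (MIN): min(12, -3, 15) = -3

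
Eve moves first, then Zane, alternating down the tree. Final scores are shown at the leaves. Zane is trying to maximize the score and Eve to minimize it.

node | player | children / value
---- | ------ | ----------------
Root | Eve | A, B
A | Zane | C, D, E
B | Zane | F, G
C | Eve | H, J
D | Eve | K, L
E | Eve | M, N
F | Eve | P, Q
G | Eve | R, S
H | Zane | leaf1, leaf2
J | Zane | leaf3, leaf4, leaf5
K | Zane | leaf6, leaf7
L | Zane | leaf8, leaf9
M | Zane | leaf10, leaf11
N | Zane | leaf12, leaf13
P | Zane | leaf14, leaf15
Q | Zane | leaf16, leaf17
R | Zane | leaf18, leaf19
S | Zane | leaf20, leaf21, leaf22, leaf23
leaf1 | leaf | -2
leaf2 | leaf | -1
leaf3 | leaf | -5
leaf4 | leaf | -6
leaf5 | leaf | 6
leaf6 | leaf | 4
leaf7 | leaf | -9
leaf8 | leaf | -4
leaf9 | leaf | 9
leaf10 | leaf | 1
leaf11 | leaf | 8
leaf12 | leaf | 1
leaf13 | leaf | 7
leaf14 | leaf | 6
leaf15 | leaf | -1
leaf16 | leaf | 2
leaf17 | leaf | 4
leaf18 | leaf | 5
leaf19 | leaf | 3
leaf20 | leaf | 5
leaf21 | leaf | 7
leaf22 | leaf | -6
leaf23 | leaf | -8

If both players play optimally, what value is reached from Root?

H (Zane): max(-2, -1) = -1
J (Zane): max(-5, -6, 6) = 6
C (Eve): min(-1, 6) = -1
K (Zane): max(4, -9) = 4
L (Zane): max(-4, 9) = 9
D (Eve): min(4, 9) = 4
M (Zane): max(1, 8) = 8
N (Zane): max(1, 7) = 7
E (Eve): min(8, 7) = 7
A (Zane): max(-1, 4, 7) = 7
P (Zane): max(6, -1) = 6
Q (Zane): max(2, 4) = 4
F (Eve): min(6, 4) = 4
R (Zane): max(5, 3) = 5
S (Zane): max(5, 7, -6, -8) = 7
G (Eve): min(5, 7) = 5
B (Zane): max(4, 5) = 5
Root (Eve): min(7, 5) = 5

5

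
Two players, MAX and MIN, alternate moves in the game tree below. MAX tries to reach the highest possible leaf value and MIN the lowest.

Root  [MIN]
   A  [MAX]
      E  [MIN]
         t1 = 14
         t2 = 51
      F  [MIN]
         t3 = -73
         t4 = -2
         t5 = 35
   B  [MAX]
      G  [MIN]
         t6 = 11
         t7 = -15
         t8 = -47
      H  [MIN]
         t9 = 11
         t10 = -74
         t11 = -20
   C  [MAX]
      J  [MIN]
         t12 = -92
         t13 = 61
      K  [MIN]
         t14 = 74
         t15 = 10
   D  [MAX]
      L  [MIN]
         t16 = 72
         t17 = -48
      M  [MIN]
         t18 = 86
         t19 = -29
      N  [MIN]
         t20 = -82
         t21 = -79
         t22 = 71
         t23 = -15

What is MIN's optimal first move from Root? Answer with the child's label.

E (MIN): min(14, 51) = 14
F (MIN): min(-73, -2, 35) = -73
A (MAX): max(14, -73) = 14
G (MIN): min(11, -15, -47) = -47
H (MIN): min(11, -74, -20) = -74
B (MAX): max(-47, -74) = -47
J (MIN): min(-92, 61) = -92
K (MIN): min(74, 10) = 10
C (MAX): max(-92, 10) = 10
L (MIN): min(72, -48) = -48
M (MIN): min(86, -29) = -29
N (MIN): min(-82, -79, 71, -15) = -82
D (MAX): max(-48, -29, -82) = -29
Root (MIN): min(14, -47, 10, -29) = -47
MIN at Root wants the lowest of {A=14, B=-47, C=10, D=-29}, so chooses B.

B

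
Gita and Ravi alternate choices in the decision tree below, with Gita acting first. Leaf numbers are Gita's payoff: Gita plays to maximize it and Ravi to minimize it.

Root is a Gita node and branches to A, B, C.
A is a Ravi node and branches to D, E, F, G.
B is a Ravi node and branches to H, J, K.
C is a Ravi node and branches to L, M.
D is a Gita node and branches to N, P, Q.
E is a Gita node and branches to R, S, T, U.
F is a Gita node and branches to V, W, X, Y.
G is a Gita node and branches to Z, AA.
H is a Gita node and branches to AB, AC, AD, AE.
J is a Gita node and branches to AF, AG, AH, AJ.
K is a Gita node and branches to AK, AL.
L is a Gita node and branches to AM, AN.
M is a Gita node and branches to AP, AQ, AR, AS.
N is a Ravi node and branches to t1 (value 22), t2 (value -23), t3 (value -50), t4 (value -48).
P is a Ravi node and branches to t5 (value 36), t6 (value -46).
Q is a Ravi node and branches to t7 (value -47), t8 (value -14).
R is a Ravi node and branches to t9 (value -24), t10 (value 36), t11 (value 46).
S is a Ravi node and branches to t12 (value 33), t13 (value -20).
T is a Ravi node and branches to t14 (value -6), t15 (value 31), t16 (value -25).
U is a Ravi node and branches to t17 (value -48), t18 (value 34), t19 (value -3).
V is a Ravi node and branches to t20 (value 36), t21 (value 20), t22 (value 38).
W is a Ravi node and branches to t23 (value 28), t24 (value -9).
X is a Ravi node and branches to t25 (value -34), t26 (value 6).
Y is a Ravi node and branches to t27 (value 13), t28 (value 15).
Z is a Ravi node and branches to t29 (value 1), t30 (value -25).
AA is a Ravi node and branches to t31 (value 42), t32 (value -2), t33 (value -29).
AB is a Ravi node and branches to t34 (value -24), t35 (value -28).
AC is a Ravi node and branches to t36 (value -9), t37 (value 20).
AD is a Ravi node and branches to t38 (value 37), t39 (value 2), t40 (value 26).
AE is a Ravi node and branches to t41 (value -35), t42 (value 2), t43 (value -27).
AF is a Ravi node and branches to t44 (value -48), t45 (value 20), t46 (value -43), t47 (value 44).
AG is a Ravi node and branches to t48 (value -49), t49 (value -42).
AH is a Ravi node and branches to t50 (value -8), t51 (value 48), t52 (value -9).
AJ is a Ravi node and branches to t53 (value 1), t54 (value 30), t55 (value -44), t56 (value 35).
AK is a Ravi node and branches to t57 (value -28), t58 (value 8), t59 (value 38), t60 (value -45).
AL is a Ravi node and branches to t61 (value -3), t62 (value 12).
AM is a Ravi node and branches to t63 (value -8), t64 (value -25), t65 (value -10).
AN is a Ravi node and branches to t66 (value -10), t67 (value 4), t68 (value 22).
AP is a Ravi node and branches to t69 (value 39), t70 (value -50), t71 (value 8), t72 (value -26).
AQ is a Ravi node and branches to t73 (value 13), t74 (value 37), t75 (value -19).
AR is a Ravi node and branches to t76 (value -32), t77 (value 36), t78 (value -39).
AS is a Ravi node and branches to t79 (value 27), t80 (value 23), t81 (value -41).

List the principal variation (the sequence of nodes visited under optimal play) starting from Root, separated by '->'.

Root -> B -> J -> AH -> t52

N (Ravi): min(22, -23, -50, -48) = -50
P (Ravi): min(36, -46) = -46
Q (Ravi): min(-47, -14) = -47
D (Gita): max(-50, -46, -47) = -46
R (Ravi): min(-24, 36, 46) = -24
S (Ravi): min(33, -20) = -20
T (Ravi): min(-6, 31, -25) = -25
U (Ravi): min(-48, 34, -3) = -48
E (Gita): max(-24, -20, -25, -48) = -20
V (Ravi): min(36, 20, 38) = 20
W (Ravi): min(28, -9) = -9
X (Ravi): min(-34, 6) = -34
Y (Ravi): min(13, 15) = 13
F (Gita): max(20, -9, -34, 13) = 20
Z (Ravi): min(1, -25) = -25
AA (Ravi): min(42, -2, -29) = -29
G (Gita): max(-25, -29) = -25
A (Ravi): min(-46, -20, 20, -25) = -46
AB (Ravi): min(-24, -28) = -28
AC (Ravi): min(-9, 20) = -9
AD (Ravi): min(37, 2, 26) = 2
AE (Ravi): min(-35, 2, -27) = -35
H (Gita): max(-28, -9, 2, -35) = 2
AF (Ravi): min(-48, 20, -43, 44) = -48
AG (Ravi): min(-49, -42) = -49
AH (Ravi): min(-8, 48, -9) = -9
AJ (Ravi): min(1, 30, -44, 35) = -44
J (Gita): max(-48, -49, -9, -44) = -9
AK (Ravi): min(-28, 8, 38, -45) = -45
AL (Ravi): min(-3, 12) = -3
K (Gita): max(-45, -3) = -3
B (Ravi): min(2, -9, -3) = -9
AM (Ravi): min(-8, -25, -10) = -25
AN (Ravi): min(-10, 4, 22) = -10
L (Gita): max(-25, -10) = -10
AP (Ravi): min(39, -50, 8, -26) = -50
AQ (Ravi): min(13, 37, -19) = -19
AR (Ravi): min(-32, 36, -39) = -39
AS (Ravi): min(27, 23, -41) = -41
M (Gita): max(-50, -19, -39, -41) = -19
C (Ravi): min(-10, -19) = -19
Root (Gita): max(-46, -9, -19) = -9
At Root, Gita picks B (highest: -9).
At B, Ravi picks J (lowest: -9).
At J, Gita picks AH (highest: -9).
At AH, Ravi picks t52 (lowest: -9).
Terminal value -9.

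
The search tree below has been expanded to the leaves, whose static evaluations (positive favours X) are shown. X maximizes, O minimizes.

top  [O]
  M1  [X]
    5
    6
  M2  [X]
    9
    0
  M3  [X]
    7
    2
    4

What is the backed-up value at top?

M1 (X): max(5, 6) = 6
M2 (X): max(9, 0) = 9
M3 (X): max(7, 2, 4) = 7
top (O): min(6, 9, 7) = 6

6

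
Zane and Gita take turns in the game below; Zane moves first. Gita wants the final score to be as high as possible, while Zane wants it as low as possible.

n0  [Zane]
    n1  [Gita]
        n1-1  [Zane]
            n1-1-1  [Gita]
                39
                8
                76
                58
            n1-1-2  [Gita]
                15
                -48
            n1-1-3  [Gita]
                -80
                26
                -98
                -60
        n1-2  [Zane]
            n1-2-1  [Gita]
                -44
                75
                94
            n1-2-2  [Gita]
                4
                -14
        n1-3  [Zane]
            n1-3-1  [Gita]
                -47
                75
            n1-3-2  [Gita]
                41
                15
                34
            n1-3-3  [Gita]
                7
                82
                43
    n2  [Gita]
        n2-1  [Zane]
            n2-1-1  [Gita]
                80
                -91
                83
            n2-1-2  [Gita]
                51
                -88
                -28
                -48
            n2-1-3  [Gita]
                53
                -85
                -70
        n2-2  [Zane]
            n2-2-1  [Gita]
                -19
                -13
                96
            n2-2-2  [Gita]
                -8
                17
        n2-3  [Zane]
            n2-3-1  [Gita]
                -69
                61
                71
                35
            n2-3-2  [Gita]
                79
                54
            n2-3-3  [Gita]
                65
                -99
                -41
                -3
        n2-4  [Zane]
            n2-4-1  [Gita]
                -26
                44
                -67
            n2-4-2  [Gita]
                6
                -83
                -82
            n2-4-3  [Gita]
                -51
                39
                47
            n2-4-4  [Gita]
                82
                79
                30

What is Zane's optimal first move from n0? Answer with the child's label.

n1-1-1 (Gita): max(39, 8, 76, 58) = 76
n1-1-2 (Gita): max(15, -48) = 15
n1-1-3 (Gita): max(-80, 26, -98, -60) = 26
n1-1 (Zane): min(76, 15, 26) = 15
n1-2-1 (Gita): max(-44, 75, 94) = 94
n1-2-2 (Gita): max(4, -14) = 4
n1-2 (Zane): min(94, 4) = 4
n1-3-1 (Gita): max(-47, 75) = 75
n1-3-2 (Gita): max(41, 15, 34) = 41
n1-3-3 (Gita): max(7, 82, 43) = 82
n1-3 (Zane): min(75, 41, 82) = 41
n1 (Gita): max(15, 4, 41) = 41
n2-1-1 (Gita): max(80, -91, 83) = 83
n2-1-2 (Gita): max(51, -88, -28, -48) = 51
n2-1-3 (Gita): max(53, -85, -70) = 53
n2-1 (Zane): min(83, 51, 53) = 51
n2-2-1 (Gita): max(-19, -13, 96) = 96
n2-2-2 (Gita): max(-8, 17) = 17
n2-2 (Zane): min(96, 17) = 17
n2-3-1 (Gita): max(-69, 61, 71, 35) = 71
n2-3-2 (Gita): max(79, 54) = 79
n2-3-3 (Gita): max(65, -99, -41, -3) = 65
n2-3 (Zane): min(71, 79, 65) = 65
n2-4-1 (Gita): max(-26, 44, -67) = 44
n2-4-2 (Gita): max(6, -83, -82) = 6
n2-4-3 (Gita): max(-51, 39, 47) = 47
n2-4-4 (Gita): max(82, 79, 30) = 82
n2-4 (Zane): min(44, 6, 47, 82) = 6
n2 (Gita): max(51, 17, 65, 6) = 65
n0 (Zane): min(41, 65) = 41
Zane at n0 wants the lowest of {n1=41, n2=65}, so chooses n1.

n1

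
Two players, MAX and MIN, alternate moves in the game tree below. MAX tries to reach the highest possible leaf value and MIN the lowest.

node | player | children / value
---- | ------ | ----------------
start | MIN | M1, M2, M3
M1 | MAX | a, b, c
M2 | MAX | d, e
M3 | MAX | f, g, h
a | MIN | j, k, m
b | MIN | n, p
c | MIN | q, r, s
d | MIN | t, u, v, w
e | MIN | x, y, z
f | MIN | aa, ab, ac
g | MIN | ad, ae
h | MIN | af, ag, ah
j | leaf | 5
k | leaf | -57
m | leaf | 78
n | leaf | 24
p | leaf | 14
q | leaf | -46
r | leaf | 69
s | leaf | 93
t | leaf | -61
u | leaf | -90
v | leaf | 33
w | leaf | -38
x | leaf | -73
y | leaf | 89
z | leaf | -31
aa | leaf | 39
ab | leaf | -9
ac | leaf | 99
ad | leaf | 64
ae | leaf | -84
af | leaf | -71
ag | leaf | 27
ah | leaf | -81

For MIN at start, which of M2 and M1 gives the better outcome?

d (MIN): min(-61, -90, 33, -38) = -90
e (MIN): min(-73, 89, -31) = -73
M2 (MAX): max(-90, -73) = -73
a (MIN): min(5, -57, 78) = -57
b (MIN): min(24, 14) = 14
c (MIN): min(-46, 69, 93) = -46
M1 (MAX): max(-57, 14, -46) = 14
MIN prefers the lower value; M2=-73, M1=14. M2 is better since -73 < 14.

M2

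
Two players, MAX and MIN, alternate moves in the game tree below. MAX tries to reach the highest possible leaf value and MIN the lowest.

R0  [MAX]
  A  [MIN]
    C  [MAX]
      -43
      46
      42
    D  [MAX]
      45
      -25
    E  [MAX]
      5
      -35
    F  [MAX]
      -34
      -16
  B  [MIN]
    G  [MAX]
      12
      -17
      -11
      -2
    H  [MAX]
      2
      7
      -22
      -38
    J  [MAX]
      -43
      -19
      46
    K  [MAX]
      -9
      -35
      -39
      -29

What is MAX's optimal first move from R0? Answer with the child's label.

B

C (MAX): max(-43, 46, 42) = 46
D (MAX): max(45, -25) = 45
E (MAX): max(5, -35) = 5
F (MAX): max(-34, -16) = -16
A (MIN): min(46, 45, 5, -16) = -16
G (MAX): max(12, -17, -11, -2) = 12
H (MAX): max(2, 7, -22, -38) = 7
J (MAX): max(-43, -19, 46) = 46
K (MAX): max(-9, -35, -39, -29) = -9
B (MIN): min(12, 7, 46, -9) = -9
R0 (MAX): max(-16, -9) = -9
MAX at R0 wants the highest of {A=-16, B=-9}, so chooses B.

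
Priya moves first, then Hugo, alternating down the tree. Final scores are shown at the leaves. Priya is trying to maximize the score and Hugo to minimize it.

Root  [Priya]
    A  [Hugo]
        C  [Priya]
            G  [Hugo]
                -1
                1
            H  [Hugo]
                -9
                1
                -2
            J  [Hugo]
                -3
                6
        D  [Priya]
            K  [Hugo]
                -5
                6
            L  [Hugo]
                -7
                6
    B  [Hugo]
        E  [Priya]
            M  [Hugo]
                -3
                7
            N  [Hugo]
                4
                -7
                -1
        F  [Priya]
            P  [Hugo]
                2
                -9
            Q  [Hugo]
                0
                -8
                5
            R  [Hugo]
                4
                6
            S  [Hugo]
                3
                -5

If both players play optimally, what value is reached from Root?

G (Hugo): min(-1, 1) = -1
H (Hugo): min(-9, 1, -2) = -9
J (Hugo): min(-3, 6) = -3
C (Priya): max(-1, -9, -3) = -1
K (Hugo): min(-5, 6) = -5
L (Hugo): min(-7, 6) = -7
D (Priya): max(-5, -7) = -5
A (Hugo): min(-1, -5) = -5
M (Hugo): min(-3, 7) = -3
N (Hugo): min(4, -7, -1) = -7
E (Priya): max(-3, -7) = -3
P (Hugo): min(2, -9) = -9
Q (Hugo): min(0, -8, 5) = -8
R (Hugo): min(4, 6) = 4
S (Hugo): min(3, -5) = -5
F (Priya): max(-9, -8, 4, -5) = 4
B (Hugo): min(-3, 4) = -3
Root (Priya): max(-5, -3) = -3

-3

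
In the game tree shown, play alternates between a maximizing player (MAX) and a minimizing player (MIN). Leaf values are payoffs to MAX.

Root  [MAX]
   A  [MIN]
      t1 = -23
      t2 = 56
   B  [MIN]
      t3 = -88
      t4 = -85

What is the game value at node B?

B (MIN): min(-88, -85) = -88

-88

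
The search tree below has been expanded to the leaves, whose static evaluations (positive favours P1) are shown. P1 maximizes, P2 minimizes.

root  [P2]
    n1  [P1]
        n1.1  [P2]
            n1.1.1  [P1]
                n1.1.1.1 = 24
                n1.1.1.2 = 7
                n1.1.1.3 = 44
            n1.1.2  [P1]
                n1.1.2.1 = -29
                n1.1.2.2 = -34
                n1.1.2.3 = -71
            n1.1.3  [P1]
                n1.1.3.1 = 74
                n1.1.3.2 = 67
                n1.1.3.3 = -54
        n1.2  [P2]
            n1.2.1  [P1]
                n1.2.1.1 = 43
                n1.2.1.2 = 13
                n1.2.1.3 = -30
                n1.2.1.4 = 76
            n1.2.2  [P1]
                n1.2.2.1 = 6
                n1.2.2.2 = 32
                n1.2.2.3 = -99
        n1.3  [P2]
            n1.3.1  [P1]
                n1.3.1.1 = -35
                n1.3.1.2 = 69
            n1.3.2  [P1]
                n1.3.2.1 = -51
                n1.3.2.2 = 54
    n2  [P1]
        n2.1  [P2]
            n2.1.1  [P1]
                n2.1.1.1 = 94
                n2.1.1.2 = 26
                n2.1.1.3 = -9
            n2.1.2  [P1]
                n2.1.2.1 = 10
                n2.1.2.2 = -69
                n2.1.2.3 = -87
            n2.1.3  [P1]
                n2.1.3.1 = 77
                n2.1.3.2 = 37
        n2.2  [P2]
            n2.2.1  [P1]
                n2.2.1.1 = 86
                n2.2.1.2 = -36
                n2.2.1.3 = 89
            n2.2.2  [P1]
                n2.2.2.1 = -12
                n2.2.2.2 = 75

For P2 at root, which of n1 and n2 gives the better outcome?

n1.1.1 (P1): max(24, 7, 44) = 44
n1.1.2 (P1): max(-29, -34, -71) = -29
n1.1.3 (P1): max(74, 67, -54) = 74
n1.1 (P2): min(44, -29, 74) = -29
n1.2.1 (P1): max(43, 13, -30, 76) = 76
n1.2.2 (P1): max(6, 32, -99) = 32
n1.2 (P2): min(76, 32) = 32
n1.3.1 (P1): max(-35, 69) = 69
n1.3.2 (P1): max(-51, 54) = 54
n1.3 (P2): min(69, 54) = 54
n1 (P1): max(-29, 32, 54) = 54
n2.1.1 (P1): max(94, 26, -9) = 94
n2.1.2 (P1): max(10, -69, -87) = 10
n2.1.3 (P1): max(77, 37) = 77
n2.1 (P2): min(94, 10, 77) = 10
n2.2.1 (P1): max(86, -36, 89) = 89
n2.2.2 (P1): max(-12, 75) = 75
n2.2 (P2): min(89, 75) = 75
n2 (P1): max(10, 75) = 75
P2 prefers the lower value; n1=54, n2=75. n1 is better since 54 < 75.

n1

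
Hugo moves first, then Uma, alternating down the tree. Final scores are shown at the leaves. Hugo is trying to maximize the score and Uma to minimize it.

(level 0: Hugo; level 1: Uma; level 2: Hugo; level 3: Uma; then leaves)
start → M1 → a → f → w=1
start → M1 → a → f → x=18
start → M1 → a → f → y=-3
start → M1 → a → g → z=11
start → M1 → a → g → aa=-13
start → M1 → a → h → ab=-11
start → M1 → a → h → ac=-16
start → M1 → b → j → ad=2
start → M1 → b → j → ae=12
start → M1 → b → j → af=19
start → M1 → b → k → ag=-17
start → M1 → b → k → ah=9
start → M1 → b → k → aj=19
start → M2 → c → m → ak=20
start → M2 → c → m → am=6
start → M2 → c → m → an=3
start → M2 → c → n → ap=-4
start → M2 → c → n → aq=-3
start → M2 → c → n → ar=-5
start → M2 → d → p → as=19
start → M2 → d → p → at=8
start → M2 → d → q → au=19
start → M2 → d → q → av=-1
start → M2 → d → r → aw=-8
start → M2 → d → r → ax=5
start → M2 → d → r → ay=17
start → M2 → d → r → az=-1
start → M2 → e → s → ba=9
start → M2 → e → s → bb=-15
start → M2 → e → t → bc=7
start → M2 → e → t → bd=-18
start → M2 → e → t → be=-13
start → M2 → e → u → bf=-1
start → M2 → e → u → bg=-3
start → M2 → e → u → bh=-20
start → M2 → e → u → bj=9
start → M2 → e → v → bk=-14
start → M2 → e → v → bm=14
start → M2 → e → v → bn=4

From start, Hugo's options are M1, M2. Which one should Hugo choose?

M1

f (Uma): min(1, 18, -3) = -3
g (Uma): min(11, -13) = -13
h (Uma): min(-11, -16) = -16
a (Hugo): max(-3, -13, -16) = -3
j (Uma): min(2, 12, 19) = 2
k (Uma): min(-17, 9, 19) = -17
b (Hugo): max(2, -17) = 2
M1 (Uma): min(-3, 2) = -3
m (Uma): min(20, 6, 3) = 3
n (Uma): min(-4, -3, -5) = -5
c (Hugo): max(3, -5) = 3
p (Uma): min(19, 8) = 8
q (Uma): min(19, -1) = -1
r (Uma): min(-8, 5, 17, -1) = -8
d (Hugo): max(8, -1, -8) = 8
s (Uma): min(9, -15) = -15
t (Uma): min(7, -18, -13) = -18
u (Uma): min(-1, -3, -20, 9) = -20
v (Uma): min(-14, 14, 4) = -14
e (Hugo): max(-15, -18, -20, -14) = -14
M2 (Uma): min(3, 8, -14) = -14
start (Hugo): max(-3, -14) = -3
Hugo at start wants the highest of {M1=-3, M2=-14}, so chooses M1.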